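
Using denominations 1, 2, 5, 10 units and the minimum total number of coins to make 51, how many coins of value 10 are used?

5

51 = 5×10 + 1×1
Count of 10: 5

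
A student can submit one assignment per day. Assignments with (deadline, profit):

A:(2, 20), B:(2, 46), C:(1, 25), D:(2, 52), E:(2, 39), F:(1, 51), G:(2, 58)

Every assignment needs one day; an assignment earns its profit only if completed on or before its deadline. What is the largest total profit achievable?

110

Profit order: G=58 D=52 F=51 B=46 E=39 C=25 A=20
Assign: G→slot 2, D→slot 1, F skipped, B skipped, E skipped, C skipped, A skipped.
Slots: [1:D] [2:G]
Profit = 52 + 58 = 110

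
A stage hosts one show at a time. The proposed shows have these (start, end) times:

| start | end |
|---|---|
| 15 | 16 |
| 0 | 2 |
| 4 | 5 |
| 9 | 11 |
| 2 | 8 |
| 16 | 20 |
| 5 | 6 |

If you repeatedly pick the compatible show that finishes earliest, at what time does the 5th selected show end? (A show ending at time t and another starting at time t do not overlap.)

Sort by end time and greedily take each interval whose start is ≥ the last chosen end.
By end time: (0,2), (4,5), (5,6), (2,8), (9,11), (15,16), (16,20).
Pick (0,2); next start ≥ 2 → (4,5); next start ≥ 5 → (5,6); next start ≥ 6 → (9,11); next start ≥ 11 → (15,16); next start ≥ 16 → (16,20).
Selected: (0,2) (4,5) (5,6) (9,11) (15,16) (16,20)

16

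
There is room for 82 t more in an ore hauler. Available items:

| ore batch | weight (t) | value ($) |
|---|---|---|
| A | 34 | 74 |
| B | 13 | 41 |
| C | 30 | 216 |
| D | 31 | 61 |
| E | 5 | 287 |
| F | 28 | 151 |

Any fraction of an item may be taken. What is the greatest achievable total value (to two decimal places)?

708.06

Order: E (287/5=57.40) > C (216/30=7.20) > F (151/28=5.39) > B (41/13=3.15) > A (74/34=2.18) > D (61/31=1.97)
Fill: take E (5 @ 287) → take C (30 @ 216) → take F (28 @ 151) → take B (13 @ 41) → take 6/34 of A → 13.06; 82/82 used.
Total value = 708.06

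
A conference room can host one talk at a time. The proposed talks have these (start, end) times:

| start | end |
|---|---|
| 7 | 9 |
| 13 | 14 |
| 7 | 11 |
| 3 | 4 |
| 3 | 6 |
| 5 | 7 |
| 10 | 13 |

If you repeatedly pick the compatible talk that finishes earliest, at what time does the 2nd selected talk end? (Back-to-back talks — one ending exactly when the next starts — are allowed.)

Sort by end time and greedily take each interval whose start is ≥ the last chosen end.
Sorted by end: (3,4)  (3,6)  (5,7)  (7,9)  (7,11)  (10,13)  (13,14)
take (3,4); skip (3,6); take (5,7); take (7,9); take (10,13); take (13,14).
Selected: (3,4) (5,7) (7,9) (10,13) (13,14)

7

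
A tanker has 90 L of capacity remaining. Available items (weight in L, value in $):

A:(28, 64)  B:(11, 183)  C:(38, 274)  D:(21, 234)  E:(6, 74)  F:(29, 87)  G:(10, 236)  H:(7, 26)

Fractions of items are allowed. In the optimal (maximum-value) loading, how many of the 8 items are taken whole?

5

Order: G (236/10=23.60) > B (183/11=16.64) > E (74/6=12.33) > D (234/21=11.14) > C (274/38=7.21) > H (26/7=3.71) > F (87/29=3.00) > A (64/28=2.29)
Fill: take G (10 @ 236) → take B (11 @ 183) → take E (6 @ 74) → take D (21 @ 234) → take C (38 @ 274) → take 4/7 of H → 14.86; 90/90 used.
5 item(s) taken whole; one partial (take 4/7 of H).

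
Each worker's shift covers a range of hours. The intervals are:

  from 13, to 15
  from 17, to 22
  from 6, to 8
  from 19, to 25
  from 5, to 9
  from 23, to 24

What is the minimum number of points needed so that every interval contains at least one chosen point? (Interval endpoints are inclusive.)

4

By right end: [6,8]  [5,9]  [13,15]  [17,22]  [23,24]  [19,25]
[6,8] uncovered → point at 8; [13,15] uncovered → point at 15; [17,22] uncovered → point at 22; [23,24] uncovered → point at 24.
Points: 8, 15, 22, 24 (4 total).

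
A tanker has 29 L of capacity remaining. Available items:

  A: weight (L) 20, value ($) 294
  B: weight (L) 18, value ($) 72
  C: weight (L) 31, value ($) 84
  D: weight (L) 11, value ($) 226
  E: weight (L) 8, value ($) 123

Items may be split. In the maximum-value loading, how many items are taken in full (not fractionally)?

Greedy by value/weight ratio, highest first.
Ratios (sorted): D 20.55, E 15.38, A 14.70, B 4.00, C 2.71
take D (11 @ 226); take E (8 @ 123); take 10/20 of A → 147.00. Capacity used 29/29.
2 item(s) taken whole; one partial (take 10/20 of A).

2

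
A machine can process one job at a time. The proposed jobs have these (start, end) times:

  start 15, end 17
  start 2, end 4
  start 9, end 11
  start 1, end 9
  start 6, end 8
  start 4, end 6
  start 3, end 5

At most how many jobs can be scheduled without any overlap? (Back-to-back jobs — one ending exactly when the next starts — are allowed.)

By end time: (2,4), (3,5), (4,6), (6,8), (1,9), (9,11), (15,17).
Pick (2,4); next start ≥ 4 → (4,6); next start ≥ 6 → (6,8); next start ≥ 8 → (9,11); next start ≥ 11 → (15,17).
Selected 5 jobs.

5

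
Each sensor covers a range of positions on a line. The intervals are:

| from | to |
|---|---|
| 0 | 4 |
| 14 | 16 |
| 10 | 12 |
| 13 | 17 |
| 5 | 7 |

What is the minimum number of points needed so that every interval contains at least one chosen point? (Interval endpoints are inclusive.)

Process intervals by earliest right end; each time one isn't hit yet, stab at its right endpoint.
Sorted: [0,4] [5,7] [10,12] [14,16] [13,17]
{[0,4]} hit by 4; {[5,7]} hit by 7; {[10,12]} hit by 12; {[14,16],[13,17]} hit by 16.
Points: 4, 7, 12, 16 (4 total).

4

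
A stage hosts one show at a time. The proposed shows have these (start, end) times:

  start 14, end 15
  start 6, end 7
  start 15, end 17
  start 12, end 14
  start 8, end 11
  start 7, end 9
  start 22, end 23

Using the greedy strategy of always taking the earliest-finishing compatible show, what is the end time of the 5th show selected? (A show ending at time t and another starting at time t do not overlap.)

By end time: (6,7), (7,9), (8,11), (12,14), (14,15), (15,17), (22,23).
Pick (6,7); next start ≥ 7 → (7,9); next start ≥ 9 → (12,14); next start ≥ 14 → (14,15); next start ≥ 15 → (15,17); next start ≥ 17 → (22,23).
Selected: (6,7) (7,9) (12,14) (14,15) (15,17) (22,23)

17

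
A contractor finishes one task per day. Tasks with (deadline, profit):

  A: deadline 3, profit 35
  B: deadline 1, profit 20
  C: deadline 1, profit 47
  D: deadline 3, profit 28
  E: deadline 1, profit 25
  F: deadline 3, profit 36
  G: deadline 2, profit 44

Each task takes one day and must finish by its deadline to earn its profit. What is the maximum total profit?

127

Profit order: C=47 G=44 F=36 A=35 D=28 E=25 B=20
Assign: C→slot 1, G→slot 2, F→slot 3, A skipped, D skipped, E skipped, B skipped.
Slots: [1:C] [2:G] [3:F]
Profit = 47 + 44 + 36 = 127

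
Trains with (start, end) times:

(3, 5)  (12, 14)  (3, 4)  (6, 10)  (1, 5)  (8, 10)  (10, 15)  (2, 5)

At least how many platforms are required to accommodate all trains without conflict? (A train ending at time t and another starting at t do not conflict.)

The answer is the maximum number of intervals overlapping at any instant.
Events (time:±→running): 1:+→1 2:+→2 3:+→3 3:+→4 … peak 4.

4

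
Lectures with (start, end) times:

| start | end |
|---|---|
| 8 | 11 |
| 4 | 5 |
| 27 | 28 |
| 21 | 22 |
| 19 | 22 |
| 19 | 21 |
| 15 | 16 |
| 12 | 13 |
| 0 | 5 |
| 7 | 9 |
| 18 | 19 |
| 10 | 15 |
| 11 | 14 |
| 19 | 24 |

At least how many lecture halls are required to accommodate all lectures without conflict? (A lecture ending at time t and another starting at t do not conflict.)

3

The answer is the maximum number of intervals overlapping at any instant.
Events (time:±→running): 0:+→1 4:+→2 5:-→1 5:-→0 7:+→1 8:+→2 9:-→1 10:+→2 11:-→1 11:+→2 12:+→3 … peak 3.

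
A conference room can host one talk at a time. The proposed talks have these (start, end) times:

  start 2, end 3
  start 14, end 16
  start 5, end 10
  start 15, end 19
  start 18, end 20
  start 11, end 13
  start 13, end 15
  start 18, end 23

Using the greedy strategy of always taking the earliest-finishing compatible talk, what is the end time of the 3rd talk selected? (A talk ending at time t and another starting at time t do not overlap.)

13

Sort by end time and greedily take each interval whose start is ≥ the last chosen end.
By end time: (2,3), (5,10), (11,13), (13,15), (14,16), (15,19), (18,20), (18,23).
Pick (2,3); next start ≥ 3 → (5,10); next start ≥ 10 → (11,13); next start ≥ 13 → (13,15); next start ≥ 15 → (15,19).
Selected: (2,3) (5,10) (11,13) (13,15) (15,19)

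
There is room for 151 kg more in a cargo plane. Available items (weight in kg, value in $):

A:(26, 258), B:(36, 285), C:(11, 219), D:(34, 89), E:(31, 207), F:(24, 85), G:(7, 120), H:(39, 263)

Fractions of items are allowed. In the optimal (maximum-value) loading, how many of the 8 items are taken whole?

Ratios (sorted): C 19.91, G 17.14, A 9.92, B 7.92, H 6.74, E 6.68, F 3.54, D 2.62
take C (11 @ 219); take G (7 @ 120); take A (26 @ 258); take B (36 @ 285); take H (39 @ 263); take E (31 @ 207); take 1/24 of F → 3.54. Capacity used 151/151.
6 item(s) taken whole; one partial (take 1/24 of F).

6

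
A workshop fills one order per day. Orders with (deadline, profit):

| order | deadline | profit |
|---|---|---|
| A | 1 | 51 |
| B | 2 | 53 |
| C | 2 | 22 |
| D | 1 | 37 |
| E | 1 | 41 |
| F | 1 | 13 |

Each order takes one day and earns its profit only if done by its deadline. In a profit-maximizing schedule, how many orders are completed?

Sort by profit descending; place each in the latest free slot ≤ its deadline.
By profit: B(d2,53), A(d1,51), E(d1,41), D(d1,37), C(d2,22), F(d1,13)
B→slot 2; A→slot 1; E skipped; D skipped; C skipped; F skipped.
2 of 6 scheduled.

2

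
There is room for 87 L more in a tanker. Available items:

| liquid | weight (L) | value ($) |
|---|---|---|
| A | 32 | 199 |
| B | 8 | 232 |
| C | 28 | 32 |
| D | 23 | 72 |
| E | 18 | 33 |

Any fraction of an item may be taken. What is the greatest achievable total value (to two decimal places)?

Sort by value per unit weight and fill in that order.
Order: B (232/8=29.00) > A (199/32=6.22) > D (72/23=3.13) > E (33/18=1.83) > C (32/28=1.14)
Fill: take B (8 @ 232) → take A (32 @ 199) → take D (23 @ 72) → take E (18 @ 33) → take 6/28 of C → 6.86; 87/87 used.
Total value = 542.86

542.86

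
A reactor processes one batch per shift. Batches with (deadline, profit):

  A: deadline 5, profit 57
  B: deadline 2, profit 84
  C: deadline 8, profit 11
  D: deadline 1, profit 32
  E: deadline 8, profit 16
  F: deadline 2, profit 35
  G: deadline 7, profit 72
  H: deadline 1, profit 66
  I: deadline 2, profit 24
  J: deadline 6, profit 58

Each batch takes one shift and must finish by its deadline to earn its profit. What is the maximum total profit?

364

Profit order: B=84 G=72 H=66 J=58 A=57 F=35 D=32 I=24 E=16 C=11
Assign: B→slot 2, G→slot 7, H→slot 1, J→slot 6, A→slot 5, F skipped, D skipped, I skipped, E→slot 8, C→slot 4.
Slots: [1:H] [2:B] [4:C] [5:A] [6:J] [7:G] [8:E]
Profit = 66 + 84 + 11 + 57 + 58 + 72 + 16 = 364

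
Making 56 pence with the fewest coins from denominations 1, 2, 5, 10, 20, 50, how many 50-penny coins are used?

1

56 = 1×50 + 1×5 + 1×1
Count of 50: 1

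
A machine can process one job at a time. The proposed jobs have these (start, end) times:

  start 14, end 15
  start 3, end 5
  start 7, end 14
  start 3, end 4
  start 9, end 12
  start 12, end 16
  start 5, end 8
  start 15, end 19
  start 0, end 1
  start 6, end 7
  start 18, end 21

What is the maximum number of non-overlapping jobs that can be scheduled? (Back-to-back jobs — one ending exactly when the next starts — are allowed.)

Sort by end time and greedily take each interval whose start is ≥ the last chosen end.
Sorted by end: (0,1)  (3,4)  (3,5)  (6,7)  (5,8)  (9,12)  (7,14)  (14,15)  (12,16)  (15,19)  (18,21)
take (0,1); take (3,4); take (6,7); skip (5,8); take (9,12); skip (7,14); take (14,15); take (15,19).
Selected 6 jobs.

6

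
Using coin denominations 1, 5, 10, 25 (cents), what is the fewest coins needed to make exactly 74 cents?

8

Use the largest denomination that fits, subtract, and repeat.
74 = 2×25 + 2×10 + 4×1
Total coins = 2 + 2 + 4 = 8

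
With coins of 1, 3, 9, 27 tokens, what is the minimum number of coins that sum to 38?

38 = 1×27 + 1×9 + 2×1
Total coins = 1 + 1 + 2 = 4

4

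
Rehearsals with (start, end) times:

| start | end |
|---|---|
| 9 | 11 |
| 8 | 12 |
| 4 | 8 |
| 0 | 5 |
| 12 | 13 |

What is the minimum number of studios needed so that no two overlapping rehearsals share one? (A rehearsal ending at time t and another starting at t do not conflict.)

2

Count concurrent intervals with a sweep; the peak is the room count.
Events (time:±→running): 0:+→1 4:+→2 … peak 2.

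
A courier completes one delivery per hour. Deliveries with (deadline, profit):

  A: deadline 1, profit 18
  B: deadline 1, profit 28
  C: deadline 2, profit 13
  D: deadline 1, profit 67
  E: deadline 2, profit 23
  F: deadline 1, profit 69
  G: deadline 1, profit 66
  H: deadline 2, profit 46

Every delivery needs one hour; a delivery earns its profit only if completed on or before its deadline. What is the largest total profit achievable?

By profit: F(d1,69), D(d1,67), G(d1,66), H(d2,46), B(d1,28), E(d2,23), A(d1,18), C(d2,13)
F→slot 1; D skipped; G skipped; H→slot 2; B skipped; E skipped; A skipped; C skipped.
Profit = 69 + 46 = 115

115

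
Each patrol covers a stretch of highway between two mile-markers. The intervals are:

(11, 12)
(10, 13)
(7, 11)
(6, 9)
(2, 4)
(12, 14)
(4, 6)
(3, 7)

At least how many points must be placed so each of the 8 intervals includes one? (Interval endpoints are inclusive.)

3

Sort by right endpoint; whenever an interval is uncovered, place a point at its right end.
By right end: [2,4]  [4,6]  [3,7]  [6,9]  [7,11]  [11,12]  [10,13]  [12,14]
[2,4] uncovered → point at 4; [6,9] uncovered → point at 9; [11,12] uncovered → point at 12.
Points: 4, 9, 12 (3 total).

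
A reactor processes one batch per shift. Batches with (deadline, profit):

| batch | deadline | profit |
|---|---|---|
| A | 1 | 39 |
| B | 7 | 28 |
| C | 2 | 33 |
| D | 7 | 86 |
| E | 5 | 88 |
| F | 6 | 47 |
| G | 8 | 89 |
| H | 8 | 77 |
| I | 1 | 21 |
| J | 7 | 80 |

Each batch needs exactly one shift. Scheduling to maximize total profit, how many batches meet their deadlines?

By profit: G(d8,89), E(d5,88), D(d7,86), J(d7,80), H(d8,77), F(d6,47), A(d1,39), C(d2,33), B(d7,28), I(d1,21)
G→slot 8; E→slot 5; D→slot 7; J→slot 6; H→slot 4; F→slot 3; A→slot 1; C→slot 2; B skipped; I skipped.
8 of 10 scheduled.

8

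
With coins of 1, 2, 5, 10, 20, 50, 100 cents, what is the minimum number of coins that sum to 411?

6

411 = 4×100 + 1×10 + 1×1
Total coins = 4 + 1 + 1 = 6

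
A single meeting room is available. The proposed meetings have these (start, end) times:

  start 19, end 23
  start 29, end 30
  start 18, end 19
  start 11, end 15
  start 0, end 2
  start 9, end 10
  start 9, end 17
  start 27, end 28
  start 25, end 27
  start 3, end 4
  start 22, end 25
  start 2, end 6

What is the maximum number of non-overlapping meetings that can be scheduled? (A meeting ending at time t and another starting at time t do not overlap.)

9

By end time: (0,2), (3,4), (2,6), (9,10), (11,15), (9,17), (18,19), (19,23), (22,25), (25,27), (27,28), (29,30).
Pick (0,2); next start ≥ 2 → (3,4); next start ≥ 4 → (9,10); next start ≥ 10 → (11,15); next start ≥ 15 → (18,19); next start ≥ 19 → (19,23); next start ≥ 23 → (25,27); next start ≥ 27 → (27,28); next start ≥ 28 → (29,30).
Selected 9 meetings.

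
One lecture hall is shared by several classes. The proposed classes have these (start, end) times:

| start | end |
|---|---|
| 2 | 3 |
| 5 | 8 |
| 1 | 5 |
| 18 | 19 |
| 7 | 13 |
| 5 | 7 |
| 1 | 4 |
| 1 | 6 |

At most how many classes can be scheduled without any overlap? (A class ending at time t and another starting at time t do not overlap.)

4

Sort by end time and greedily take each interval whose start is ≥ the last chosen end.
Sorted by end: (2,3)  (1,4)  (1,5)  (1,6)  (5,7)  (5,8)  (7,13)  (18,19)
take (2,3); skip (1,5); take (5,7); skip (5,8); take (7,13); take (18,19).
Selected 4 classes.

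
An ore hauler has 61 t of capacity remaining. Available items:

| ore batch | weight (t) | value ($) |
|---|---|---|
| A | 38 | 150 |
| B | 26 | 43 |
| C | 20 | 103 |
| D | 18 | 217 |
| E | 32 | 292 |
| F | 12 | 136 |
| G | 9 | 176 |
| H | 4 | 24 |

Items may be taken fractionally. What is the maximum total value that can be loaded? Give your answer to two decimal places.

Sort by value per unit weight and fill in that order.
Order: G (176/9=19.56) > D (217/18=12.06) > F (136/12=11.33) > E (292/32=9.12) > H (24/4=6.00) > C (103/20=5.15) > A (150/38=3.95) > B (43/26=1.65)
Fill: take G (9 @ 176) → take D (18 @ 217) → take F (12 @ 136) → take 22/32 of E → 200.75; 61/61 used.
Total value = 729.75

729.75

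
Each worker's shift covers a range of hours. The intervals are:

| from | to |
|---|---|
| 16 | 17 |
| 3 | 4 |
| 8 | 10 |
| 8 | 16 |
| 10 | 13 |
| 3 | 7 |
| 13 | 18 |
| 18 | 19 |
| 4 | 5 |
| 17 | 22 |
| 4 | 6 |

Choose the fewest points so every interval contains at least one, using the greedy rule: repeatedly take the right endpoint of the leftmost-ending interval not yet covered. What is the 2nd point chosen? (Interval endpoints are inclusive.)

Process intervals by earliest right end; each time one isn't hit yet, stab at its right endpoint.
By right end: [3,4]  [4,5]  [4,6]  [3,7]  [8,10]  [10,13]  [8,16]  [16,17]  [13,18]  [18,19]  [17,22]
[3,4] uncovered → point at 4; [8,10] uncovered → point at 10; [16,17] uncovered → point at 17; [18,19] uncovered → point at 19.
Points: 4, 10, 17, 19 (4 total).

10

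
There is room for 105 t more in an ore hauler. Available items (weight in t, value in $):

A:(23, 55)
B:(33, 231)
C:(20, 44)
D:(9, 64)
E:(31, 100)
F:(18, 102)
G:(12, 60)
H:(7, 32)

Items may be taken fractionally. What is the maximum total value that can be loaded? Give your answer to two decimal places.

572.87

Order: D (64/9=7.11) > B (231/33=7.00) > F (102/18=5.67) > G (60/12=5.00) > H (32/7=4.57) > E (100/31=3.23) > A (55/23=2.39) > C (44/20=2.20)
Fill: take D (9 @ 64) → take B (33 @ 231) → take F (18 @ 102) → take G (12 @ 60) → take H (7 @ 32) → take 26/31 of E → 83.87; 105/105 used.
Total value = 572.87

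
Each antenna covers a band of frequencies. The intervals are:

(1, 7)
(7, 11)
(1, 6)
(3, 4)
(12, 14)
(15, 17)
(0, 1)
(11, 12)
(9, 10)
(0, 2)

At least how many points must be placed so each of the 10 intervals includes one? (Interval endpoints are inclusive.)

Sorted: [0,1] [0,2] [3,4] [1,6] [1,7] [9,10] [7,11] [11,12] [12,14] [15,17]
{[0,1],[0,2]} hit by 1; {[3,4],[1,6],[1,7]} hit by 4; {[9,10],[7,11]} hit by 10; {[11,12],[12,14]} hit by 12; {[15,17]} hit by 17.
Points: 1, 4, 10, 12, 17 (5 total).

5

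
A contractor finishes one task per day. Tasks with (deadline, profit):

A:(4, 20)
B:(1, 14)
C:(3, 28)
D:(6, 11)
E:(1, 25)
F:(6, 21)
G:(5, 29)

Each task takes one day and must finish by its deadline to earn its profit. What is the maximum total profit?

Sort by profit descending; place each in the latest free slot ≤ its deadline.
Profit order: G=29 C=28 E=25 F=21 A=20 B=14 D=11
Assign: G→slot 5, C→slot 3, E→slot 1, F→slot 6, A→slot 4, B skipped, D→slot 2.
Slots: [1:E] [2:D] [3:C] [4:A] [5:G] [6:F]
Profit = 25 + 11 + 28 + 20 + 29 + 21 = 134

134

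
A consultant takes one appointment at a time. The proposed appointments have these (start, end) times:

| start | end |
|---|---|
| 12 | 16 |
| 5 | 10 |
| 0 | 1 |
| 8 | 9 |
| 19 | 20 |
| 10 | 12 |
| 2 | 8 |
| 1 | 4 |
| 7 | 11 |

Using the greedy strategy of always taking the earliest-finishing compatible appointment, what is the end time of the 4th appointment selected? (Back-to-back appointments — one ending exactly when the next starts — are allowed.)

Order by finish time; keep every interval that doesn't clash with the previous kept one.
Sorted by end: (0,1)  (1,4)  (2,8)  (8,9)  (5,10)  (7,11)  (10,12)  (12,16)  (19,20)
take (0,1); take (1,4); take (8,9); take (10,12); take (12,16); take (19,20).
Selected: (0,1) (1,4) (8,9) (10,12) (12,16) (19,20)

12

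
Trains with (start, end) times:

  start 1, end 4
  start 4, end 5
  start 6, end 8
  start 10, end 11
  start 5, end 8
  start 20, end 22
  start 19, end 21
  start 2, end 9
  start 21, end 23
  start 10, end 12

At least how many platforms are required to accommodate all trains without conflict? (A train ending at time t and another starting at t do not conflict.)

Count concurrent intervals with a sweep; the peak is the room count.
starts: [1, 2, 4, 5, 6, 10, 10, 19, 20, 21]
ends:   [4, 5, 8, 8, 9, 11, 12, 21, 22, 23]
s1→1 s2→2 e4→1 s4→2 e5→1 s5→2 s6→3  — peak 3.

3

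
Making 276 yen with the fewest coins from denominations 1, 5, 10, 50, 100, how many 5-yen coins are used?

1

276 − 2×100→76 − 1×50→26 − 2×10→6 − 1×5→1 − 1×1→0
Count of 5: 1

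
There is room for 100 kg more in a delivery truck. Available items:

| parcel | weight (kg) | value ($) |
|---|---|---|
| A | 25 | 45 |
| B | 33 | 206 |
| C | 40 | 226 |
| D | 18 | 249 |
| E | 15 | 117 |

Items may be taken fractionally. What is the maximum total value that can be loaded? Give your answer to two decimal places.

764.10

Greedy by value/weight ratio, highest first.
Ratios (sorted): D 13.83, E 7.80, B 6.24, C 5.65, A 1.80
take D (18 @ 249); take E (15 @ 117); take B (33 @ 206); take 34/40 of C → 192.10. Capacity used 100/100.
Total value = 764.10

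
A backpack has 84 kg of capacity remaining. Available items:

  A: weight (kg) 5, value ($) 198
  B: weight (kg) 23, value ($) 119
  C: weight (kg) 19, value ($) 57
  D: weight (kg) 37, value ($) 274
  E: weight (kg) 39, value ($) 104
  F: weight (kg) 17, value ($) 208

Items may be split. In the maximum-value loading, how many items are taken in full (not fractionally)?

Greedy by value/weight ratio, highest first.
Ratios (sorted): A 39.60, F 12.24, D 7.41, B 5.17, C 3.00, E 2.67
take A (5 @ 198); take F (17 @ 208); take D (37 @ 274); take B (23 @ 119); take 2/19 of C → 6.00. Capacity used 84/84.
4 item(s) taken whole; one partial (take 2/19 of C).

4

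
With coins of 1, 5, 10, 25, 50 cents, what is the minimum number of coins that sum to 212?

7

Use the largest denomination that fits, subtract, and repeat.
212 − 4×50→12 − 1×10→2 − 2×1→0
Total coins = 4 + 1 + 2 = 7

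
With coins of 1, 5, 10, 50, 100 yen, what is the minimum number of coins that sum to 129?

8

Use the largest denomination that fits, subtract, and repeat.
129 − 1×100→29 − 2×10→9 − 1×5→4 − 4×1→0
Total coins = 1 + 2 + 1 + 4 = 8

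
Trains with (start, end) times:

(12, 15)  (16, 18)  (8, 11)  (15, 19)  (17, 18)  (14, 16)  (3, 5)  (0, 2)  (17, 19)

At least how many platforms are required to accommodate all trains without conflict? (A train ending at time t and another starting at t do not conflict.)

starts: [0, 3, 8, 12, 14, 15, 16, 17, 17]
ends:   [2, 5, 11, 15, 16, 18, 18, 19, 19]
s0→1 e2→0 s3→1 e5→0 s8→1 e11→0 s12→1 s14→2 e15→1 s15→2 e16→1 s16→2 s17→3 s17→4  — peak 4.

4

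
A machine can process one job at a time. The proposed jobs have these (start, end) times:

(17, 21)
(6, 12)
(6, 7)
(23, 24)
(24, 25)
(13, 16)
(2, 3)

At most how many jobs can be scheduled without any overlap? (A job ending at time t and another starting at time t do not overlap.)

Sorted by end: (2,3)  (6,7)  (6,12)  (13,16)  (17,21)  (23,24)  (24,25)
take (2,3); take (6,7); take (13,16); take (17,21); take (23,24); take (24,25).
Selected 6 jobs.

6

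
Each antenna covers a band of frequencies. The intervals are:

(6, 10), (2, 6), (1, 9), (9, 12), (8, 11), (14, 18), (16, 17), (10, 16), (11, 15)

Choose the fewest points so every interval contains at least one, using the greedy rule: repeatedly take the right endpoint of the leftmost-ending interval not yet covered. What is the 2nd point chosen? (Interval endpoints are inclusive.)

11

Sorted: [2,6] [1,9] [6,10] [8,11] [9,12] [11,15] [10,16] [16,17] [14,18]
{[2,6],[1,9],[6,10]} hit by 6; {[8,11],[9,12],[11,15],[10,16]} hit by 11; {[16,17],[14,18]} hit by 17.
Points: 6, 11, 17 (3 total).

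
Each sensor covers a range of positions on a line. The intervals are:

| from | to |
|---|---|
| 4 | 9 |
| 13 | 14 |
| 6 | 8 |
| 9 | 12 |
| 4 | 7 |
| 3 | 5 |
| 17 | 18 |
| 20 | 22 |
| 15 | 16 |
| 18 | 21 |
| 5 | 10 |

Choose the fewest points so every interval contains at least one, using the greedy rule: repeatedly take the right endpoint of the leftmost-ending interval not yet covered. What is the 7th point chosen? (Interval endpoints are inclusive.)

Process intervals by earliest right end; each time one isn't hit yet, stab at its right endpoint.
By right end: [3,5]  [4,7]  [6,8]  [4,9]  [5,10]  [9,12]  [13,14]  [15,16]  [17,18]  [18,21]  [20,22]
[3,5] uncovered → point at 5; [6,8] uncovered → point at 8; [9,12] uncovered → point at 12; [13,14] uncovered → point at 14; [15,16] uncovered → point at 16; [17,18] uncovered → point at 18; [20,22] uncovered → point at 22.
Points: 5, 8, 12, 14, 16, 18, 22 (7 total).

22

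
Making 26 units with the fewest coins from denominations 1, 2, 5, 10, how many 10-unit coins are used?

2

Greedy: take as many of the largest coin as possible, then repeat with the remainder.
26 = 2×10 + 1×5 + 1×1
Count of 10: 2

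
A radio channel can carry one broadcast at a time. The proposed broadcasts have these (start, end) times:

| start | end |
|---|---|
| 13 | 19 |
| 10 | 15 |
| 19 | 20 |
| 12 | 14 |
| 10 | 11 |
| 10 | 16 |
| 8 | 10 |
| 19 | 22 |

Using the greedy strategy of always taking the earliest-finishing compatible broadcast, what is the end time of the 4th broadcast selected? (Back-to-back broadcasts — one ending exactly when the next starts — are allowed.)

Order by finish time; keep every interval that doesn't clash with the previous kept one.
Sorted by end: (8,10)  (10,11)  (12,14)  (10,15)  (10,16)  (13,19)  (19,20)  (19,22)
take (8,10); take (10,11); take (12,14); skip (10,16); skip (13,19); take (19,20).
Selected: (8,10) (10,11) (12,14) (19,20)

20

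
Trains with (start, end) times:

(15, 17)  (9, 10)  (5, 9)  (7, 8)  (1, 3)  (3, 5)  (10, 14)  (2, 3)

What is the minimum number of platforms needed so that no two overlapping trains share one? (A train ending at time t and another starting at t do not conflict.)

starts: [1, 2, 3, 5, 7, 9, 10, 15]
ends:   [3, 3, 5, 8, 9, 10, 14, 17]
s1→1 s2→2  — peak 2.

2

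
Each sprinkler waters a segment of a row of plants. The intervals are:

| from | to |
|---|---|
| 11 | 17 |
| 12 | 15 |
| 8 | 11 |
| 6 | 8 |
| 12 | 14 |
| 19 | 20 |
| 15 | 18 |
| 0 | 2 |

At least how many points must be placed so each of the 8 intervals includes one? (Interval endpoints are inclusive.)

5

Sort by right endpoint; whenever an interval is uncovered, place a point at its right end.
Sorted: [0,2] [6,8] [8,11] [12,14] [12,15] [11,17] [15,18] [19,20]
{[0,2]} hit by 2; {[6,8],[8,11]} hit by 8; {[12,14],[12,15],[11,17]} hit by 14; {[15,18]} hit by 18; {[19,20]} hit by 20.
Points: 2, 8, 14, 18, 20 (5 total).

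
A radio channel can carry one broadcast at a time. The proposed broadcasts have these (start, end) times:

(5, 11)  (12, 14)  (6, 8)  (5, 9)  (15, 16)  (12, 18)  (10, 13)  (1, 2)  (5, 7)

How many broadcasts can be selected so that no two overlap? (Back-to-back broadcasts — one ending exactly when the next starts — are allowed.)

4

Sorted by end: (1,2)  (5,7)  (6,8)  (5,9)  (5,11)  (10,13)  (12,14)  (15,16)  (12,18)
take (1,2); take (5,7); skip (6,8); skip (5,11); take (10,13); take (15,16).
Selected 4 broadcasts.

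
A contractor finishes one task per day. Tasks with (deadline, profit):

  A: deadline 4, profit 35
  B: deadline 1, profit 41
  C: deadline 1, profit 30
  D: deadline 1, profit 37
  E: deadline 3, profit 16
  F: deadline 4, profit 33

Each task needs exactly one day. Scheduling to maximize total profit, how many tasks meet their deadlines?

4

Take jobs in profit order; each goes to the latest open slot no later than its deadline.
By profit: B(d1,41), D(d1,37), A(d4,35), F(d4,33), C(d1,30), E(d3,16)
B→slot 1; D skipped; A→slot 4; F→slot 3; C skipped; E→slot 2.
4 of 6 scheduled.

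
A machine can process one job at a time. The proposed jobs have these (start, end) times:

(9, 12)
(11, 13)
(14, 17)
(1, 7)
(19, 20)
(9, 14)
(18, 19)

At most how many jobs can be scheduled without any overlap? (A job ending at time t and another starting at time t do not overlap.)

Sort by end time and greedily take each interval whose start is ≥ the last chosen end.
Sorted by end: (1,7)  (9,12)  (11,13)  (9,14)  (14,17)  (18,19)  (19,20)
take (1,7); take (9,12); take (14,17); take (18,19); take (19,20).
Selected 5 jobs.

5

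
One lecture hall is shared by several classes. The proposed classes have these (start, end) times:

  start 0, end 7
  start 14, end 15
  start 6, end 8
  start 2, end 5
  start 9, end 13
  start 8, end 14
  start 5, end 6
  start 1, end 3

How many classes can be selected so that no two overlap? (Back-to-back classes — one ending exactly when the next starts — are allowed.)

Order by finish time; keep every interval that doesn't clash with the previous kept one.
By end time: (1,3), (2,5), (5,6), (0,7), (6,8), (9,13), (8,14), (14,15).
Pick (1,3); next start ≥ 3 → (5,6); next start ≥ 6 → (6,8); next start ≥ 8 → (9,13); next start ≥ 13 → (14,15).
Selected 5 classes.

5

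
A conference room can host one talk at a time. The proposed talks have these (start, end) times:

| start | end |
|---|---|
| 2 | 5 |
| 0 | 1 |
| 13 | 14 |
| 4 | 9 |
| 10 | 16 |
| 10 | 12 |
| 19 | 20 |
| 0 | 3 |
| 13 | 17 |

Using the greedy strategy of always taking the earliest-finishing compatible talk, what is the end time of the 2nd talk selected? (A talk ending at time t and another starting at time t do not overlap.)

5

Sort by end time and greedily take each interval whose start is ≥ the last chosen end.
By end time: (0,1), (0,3), (2,5), (4,9), (10,12), (13,14), (10,16), (13,17), (19,20).
Pick (0,1); next start ≥ 1 → (2,5); next start ≥ 5 → (10,12); next start ≥ 12 → (13,14); next start ≥ 14 → (19,20).
Selected: (0,1) (2,5) (10,12) (13,14) (19,20)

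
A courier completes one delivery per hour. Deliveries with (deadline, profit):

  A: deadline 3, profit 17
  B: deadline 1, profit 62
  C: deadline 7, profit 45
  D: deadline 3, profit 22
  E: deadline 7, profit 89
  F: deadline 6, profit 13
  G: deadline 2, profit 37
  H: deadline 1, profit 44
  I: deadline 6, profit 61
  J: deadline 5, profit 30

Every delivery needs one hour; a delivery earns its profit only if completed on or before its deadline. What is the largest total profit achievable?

346

Sort by profit descending; place each in the latest free slot ≤ its deadline.
Profit order: E=89 B=62 I=61 C=45 H=44 G=37 J=30 D=22 A=17 F=13
Assign: E→slot 7, B→slot 1, I→slot 6, C→slot 5, H skipped, G→slot 2, J→slot 4, D→slot 3, A skipped, F skipped.
Slots: [1:B] [2:G] [3:D] [4:J] [5:C] [6:I] [7:E]
Profit = 62 + 37 + 22 + 30 + 45 + 61 + 89 = 346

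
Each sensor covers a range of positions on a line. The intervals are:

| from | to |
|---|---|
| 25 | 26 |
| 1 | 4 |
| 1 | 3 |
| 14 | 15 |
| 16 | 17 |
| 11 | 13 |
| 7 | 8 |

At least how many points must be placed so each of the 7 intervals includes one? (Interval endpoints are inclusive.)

6

Sort by right endpoint; whenever an interval is uncovered, place a point at its right end.
By right end: [1,3]  [1,4]  [7,8]  [11,13]  [14,15]  [16,17]  [25,26]
[1,3] uncovered → point at 3; [7,8] uncovered → point at 8; [11,13] uncovered → point at 13; [14,15] uncovered → point at 15; [16,17] uncovered → point at 17; [25,26] uncovered → point at 26.
Points: 3, 8, 13, 15, 17, 26 (6 total).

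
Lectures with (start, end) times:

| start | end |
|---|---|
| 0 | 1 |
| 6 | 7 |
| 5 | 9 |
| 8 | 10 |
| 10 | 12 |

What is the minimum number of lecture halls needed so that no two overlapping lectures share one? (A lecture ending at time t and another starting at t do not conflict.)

Events (time:±→running): 0:+→1 1:-→0 5:+→1 6:+→2 … peak 2.

2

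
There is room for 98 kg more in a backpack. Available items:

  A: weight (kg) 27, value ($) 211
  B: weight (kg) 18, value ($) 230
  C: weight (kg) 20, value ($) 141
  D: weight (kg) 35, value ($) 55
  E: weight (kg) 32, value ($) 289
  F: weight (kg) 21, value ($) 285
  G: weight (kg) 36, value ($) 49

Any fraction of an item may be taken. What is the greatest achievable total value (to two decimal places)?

Greedy by value/weight ratio, highest first.
Ratios (sorted): F 13.57, B 12.78, E 9.03, A 7.81, C 7.05, D 1.57, G 1.36
take F (21 @ 285); take B (18 @ 230); take E (32 @ 289); take A (27 @ 211). Capacity used 98/98.
Total value = 1015.00

1015.00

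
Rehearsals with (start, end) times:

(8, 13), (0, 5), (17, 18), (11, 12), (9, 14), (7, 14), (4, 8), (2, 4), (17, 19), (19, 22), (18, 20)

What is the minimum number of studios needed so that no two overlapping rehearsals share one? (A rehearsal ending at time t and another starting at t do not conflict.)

4

The answer is the maximum number of intervals overlapping at any instant.
starts: [0, 2, 4, 7, 8, 9, 11, 17, 17, 18, 19]
ends:   [4, 5, 8, 12, 13, 14, 14, 18, 19, 20, 22]
s0→1 s2→2 e4→1 s4→2 e5→1 s7→2 e8→1 s8→2 s9→3 s11→4  — peak 4.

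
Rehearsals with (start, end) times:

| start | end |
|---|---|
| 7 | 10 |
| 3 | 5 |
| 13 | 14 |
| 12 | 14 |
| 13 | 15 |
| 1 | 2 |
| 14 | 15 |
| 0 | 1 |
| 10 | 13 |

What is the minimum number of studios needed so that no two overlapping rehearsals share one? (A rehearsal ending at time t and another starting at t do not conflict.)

Count concurrent intervals with a sweep; the peak is the room count.
Events (time:±→running): 0:+→1 1:-→0 1:+→1 2:-→0 3:+→1 5:-→0 7:+→1 10:-→0 10:+→1 12:+→2 13:-→1 13:+→2 13:+→3 … peak 3.

3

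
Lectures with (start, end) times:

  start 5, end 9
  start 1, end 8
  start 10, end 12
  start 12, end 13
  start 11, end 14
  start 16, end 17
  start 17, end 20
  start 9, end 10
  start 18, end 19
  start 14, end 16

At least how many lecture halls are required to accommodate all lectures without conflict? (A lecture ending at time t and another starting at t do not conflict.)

2

The answer is the maximum number of intervals overlapping at any instant.
starts: [1, 5, 9, 10, 11, 12, 14, 16, 17, 18]
ends:   [8, 9, 10, 12, 13, 14, 16, 17, 19, 20]
s1→1 s5→2  — peak 2.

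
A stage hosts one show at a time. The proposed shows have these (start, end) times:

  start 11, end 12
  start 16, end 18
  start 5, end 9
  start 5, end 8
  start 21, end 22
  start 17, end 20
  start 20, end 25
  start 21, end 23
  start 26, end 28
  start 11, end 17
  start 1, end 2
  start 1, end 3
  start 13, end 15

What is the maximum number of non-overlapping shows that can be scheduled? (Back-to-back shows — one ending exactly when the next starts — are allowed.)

7

Order by finish time; keep every interval that doesn't clash with the previous kept one.
By end time: (1,2), (1,3), (5,8), (5,9), (11,12), (13,15), (11,17), (16,18), (17,20), (21,22), (21,23), (20,25), (26,28).
Pick (1,2); next start ≥ 2 → (5,8); next start ≥ 8 → (11,12); next start ≥ 12 → (13,15); next start ≥ 15 → (16,18); next start ≥ 18 → (21,22); next start ≥ 22 → (26,28).
Selected 7 shows.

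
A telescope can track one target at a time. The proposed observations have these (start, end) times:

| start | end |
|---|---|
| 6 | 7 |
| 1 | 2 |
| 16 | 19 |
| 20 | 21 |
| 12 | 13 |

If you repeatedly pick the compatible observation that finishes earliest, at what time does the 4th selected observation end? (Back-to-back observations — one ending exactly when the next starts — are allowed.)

19

By end time: (1,2), (6,7), (12,13), (16,19), (20,21).
Pick (1,2); next start ≥ 2 → (6,7); next start ≥ 7 → (12,13); next start ≥ 13 → (16,19); next start ≥ 19 → (20,21).
Selected: (1,2) (6,7) (12,13) (16,19) (20,21)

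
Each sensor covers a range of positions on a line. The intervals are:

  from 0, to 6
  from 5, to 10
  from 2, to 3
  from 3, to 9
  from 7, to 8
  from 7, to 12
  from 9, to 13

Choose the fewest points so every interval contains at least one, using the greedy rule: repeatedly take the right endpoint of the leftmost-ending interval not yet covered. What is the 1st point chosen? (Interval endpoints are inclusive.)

Process intervals by earliest right end; each time one isn't hit yet, stab at its right endpoint.
By right end: [2,3]  [0,6]  [7,8]  [3,9]  [5,10]  [7,12]  [9,13]
[2,3] uncovered → point at 3; [7,8] uncovered → point at 8; [9,13] uncovered → point at 13.
Points: 3, 8, 13 (3 total).

3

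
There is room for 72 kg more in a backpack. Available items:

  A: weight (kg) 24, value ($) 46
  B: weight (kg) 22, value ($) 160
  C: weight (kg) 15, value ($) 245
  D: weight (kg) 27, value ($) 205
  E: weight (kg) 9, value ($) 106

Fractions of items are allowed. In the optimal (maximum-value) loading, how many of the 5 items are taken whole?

Ratios (sorted): C 16.33, E 11.78, D 7.59, B 7.27, A 1.92
take C (15 @ 245); take E (9 @ 106); take D (27 @ 205); take 21/22 of B → 152.73. Capacity used 72/72.
3 item(s) taken whole; one partial (take 21/22 of B).

3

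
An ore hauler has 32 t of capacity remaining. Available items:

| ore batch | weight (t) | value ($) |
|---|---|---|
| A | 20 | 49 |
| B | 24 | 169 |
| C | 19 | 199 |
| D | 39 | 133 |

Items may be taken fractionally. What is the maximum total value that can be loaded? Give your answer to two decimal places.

Sort by value per unit weight and fill in that order.
Ratios (sorted): C 10.47, B 7.04, D 3.41, A 2.45
take C (19 @ 199); take 13/24 of B → 91.54. Capacity used 32/32.
Total value = 290.54

290.54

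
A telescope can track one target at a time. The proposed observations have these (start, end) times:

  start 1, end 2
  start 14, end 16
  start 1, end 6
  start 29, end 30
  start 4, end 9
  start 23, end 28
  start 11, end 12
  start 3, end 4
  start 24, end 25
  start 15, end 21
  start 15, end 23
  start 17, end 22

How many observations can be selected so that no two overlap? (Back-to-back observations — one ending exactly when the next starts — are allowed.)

Greedy by earliest finish: after sorting by end time, pick each interval compatible with the last pick.
By end time: (1,2), (3,4), (1,6), (4,9), (11,12), (14,16), (15,21), (17,22), (15,23), (24,25), (23,28), (29,30).
Pick (1,2); next start ≥ 2 → (3,4); next start ≥ 4 → (4,9); next start ≥ 9 → (11,12); next start ≥ 12 → (14,16); next start ≥ 16 → (17,22); next start ≥ 22 → (24,25); next start ≥ 25 → (29,30).
Selected 8 observations.

8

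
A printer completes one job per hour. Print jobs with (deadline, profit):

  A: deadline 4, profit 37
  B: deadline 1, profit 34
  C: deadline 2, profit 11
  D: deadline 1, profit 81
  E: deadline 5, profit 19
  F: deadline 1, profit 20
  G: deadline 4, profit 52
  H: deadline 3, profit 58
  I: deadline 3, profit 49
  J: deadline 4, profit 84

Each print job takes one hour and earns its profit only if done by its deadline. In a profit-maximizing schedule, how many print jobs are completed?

5

Profit order: J=84 D=81 H=58 G=52 I=49 A=37 B=34 F=20 E=19 C=11
Assign: J→slot 4, D→slot 1, H→slot 3, G→slot 2, I skipped, A skipped, B skipped, F skipped, E→slot 5, C skipped.
Slots: [1:D] [2:G] [3:H] [4:J] [5:E]
5 of 10 scheduled.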